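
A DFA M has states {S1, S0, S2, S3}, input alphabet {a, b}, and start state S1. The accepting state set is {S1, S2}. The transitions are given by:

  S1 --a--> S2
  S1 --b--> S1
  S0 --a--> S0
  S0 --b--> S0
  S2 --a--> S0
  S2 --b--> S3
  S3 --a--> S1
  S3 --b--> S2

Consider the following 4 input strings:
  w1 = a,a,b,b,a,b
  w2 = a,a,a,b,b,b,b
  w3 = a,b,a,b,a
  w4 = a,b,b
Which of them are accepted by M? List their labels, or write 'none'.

w1:
  start at S1
  read 'a': S1 → S2
  read 'a': S2 → S0
  read 'b': S0 → S0
  read 'b': S0 → S0
  read 'a': S0 → S0
  read 'b': S0 → S0
  end S0, rejected
w2:
  start at S1
  read 'a': S1 → S2
  read 'a': S2 → S0
  read 'a': S0 → S0
  read 'b': S0 → S0
  read 'b': S0 → S0
  read 'b': S0 → S0
  read 'b': S0 → S0
  end S0, rejected
w3:
  start at S1
  read 'a': S1 → S2
  read 'b': S2 → S3
  read 'a': S3 → S1
  read 'b': S1 → S1
  read 'a': S1 → S2
  end S2, accepted
w4:
  start at S1
  read 'a': S1 → S2
  read 'b': S2 → S3
  read 'b': S3 → S2
  end S2, accepted

w3, w4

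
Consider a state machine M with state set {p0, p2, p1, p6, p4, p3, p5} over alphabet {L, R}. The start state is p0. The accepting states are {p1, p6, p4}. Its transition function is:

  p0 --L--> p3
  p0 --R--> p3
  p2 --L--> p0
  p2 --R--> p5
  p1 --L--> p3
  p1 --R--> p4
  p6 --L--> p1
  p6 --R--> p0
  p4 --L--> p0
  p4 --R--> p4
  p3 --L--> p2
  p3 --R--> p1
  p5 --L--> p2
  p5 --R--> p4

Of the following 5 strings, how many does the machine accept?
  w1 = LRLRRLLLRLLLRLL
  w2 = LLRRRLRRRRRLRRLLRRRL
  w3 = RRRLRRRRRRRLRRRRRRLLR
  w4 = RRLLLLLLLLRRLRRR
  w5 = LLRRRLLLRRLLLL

w1:
  start at p0
  read 'L': p0 → p3
  read 'R': p3 → p1
  read 'L': p1 → p3
  read 'R': p3 → p1
  read 'R': p1 → p4
  read 'L': p4 → p0
  read 'L': p0 → p3
  read 'L': p3 → p2
  read 'R': p2 → p5
  read 'L': p5 → p2
  read 'L': p2 → p0
  read 'L': p0 → p3
  read 'R': p3 → p1
  read 'L': p1 → p3
  read 'L': p3 → p2
  end p2, rejected
w2:
  start at p0
  read 'L': p0 → p3
  read 'L': p3 → p2
  read 'R': p2 → p5
  read 'R': p5 → p4
  read 'R': p4 → p4
  read 'L': p4 → p0
  read 'R': p0 → p3
  read 'R': p3 → p1
  read 'R': p1 → p4
  read 'R': p4 → p4
  read 'R': p4 → p4
  read 'L': p4 → p0
  read 'R': p0 → p3
  read 'R': p3 → p1
  read 'L': p1 → p3
  read 'L': p3 → p2
  read 'R': p2 → p5
  read 'R': p5 → p4
  read 'R': p4 → p4
  read 'L': p4 → p0
  end p0, rejected
w3:
  start at p0
  read 'R': p0 → p3
  read 'R': p3 → p1
  read 'R': p1 → p4
  read 'L': p4 → p0
  read 'R': p0 → p3
  read 'R': p3 → p1
  read 'R': p1 → p4
  read 'R': p4 → p4
  read 'R': p4 → p4
  read 'R': p4 → p4
  read 'R': p4 → p4
  read 'L': p4 → p0
  read 'R': p0 → p3
  read 'R': p3 → p1
  read 'R': p1 → p4
  read 'R': p4 → p4
  read 'R': p4 → p4
  read 'R': p4 → p4
  read 'L': p4 → p0
  read 'L': p0 → p3
  read 'R': p3 → p1
  end p1, accepted
w4:
  start at p0
  read 'R': p0 → p3
  read 'R': p3 → p1
  read 'L': p1 → p3
  read 'L': p3 → p2
  read 'L': p2 → p0
  read 'L': p0 → p3
  read 'L': p3 → p2
  read 'L': p2 → p0
  read 'L': p0 → p3
  read 'L': p3 → p2
  read 'R': p2 → p5
  read 'R': p5 → p4
  read 'L': p4 → p0
  read 'R': p0 → p3
  read 'R': p3 → p1
  read 'R': p1 → p4
  end p4, accepted
w5:
  start at p0
  read 'L': p0 → p3
  read 'L': p3 → p2
  read 'R': p2 → p5
  read 'R': p5 → p4
  read 'R': p4 → p4
  read 'L': p4 → p0
  read 'L': p0 → p3
  read 'L': p3 → p2
  read 'R': p2 → p5
  read 'R': p5 → p4
  read 'L': p4 → p0
  read 'L': p0 → p3
  read 'L': p3 → p2
  read 'L': p2 → p0
  end p0, rejected

2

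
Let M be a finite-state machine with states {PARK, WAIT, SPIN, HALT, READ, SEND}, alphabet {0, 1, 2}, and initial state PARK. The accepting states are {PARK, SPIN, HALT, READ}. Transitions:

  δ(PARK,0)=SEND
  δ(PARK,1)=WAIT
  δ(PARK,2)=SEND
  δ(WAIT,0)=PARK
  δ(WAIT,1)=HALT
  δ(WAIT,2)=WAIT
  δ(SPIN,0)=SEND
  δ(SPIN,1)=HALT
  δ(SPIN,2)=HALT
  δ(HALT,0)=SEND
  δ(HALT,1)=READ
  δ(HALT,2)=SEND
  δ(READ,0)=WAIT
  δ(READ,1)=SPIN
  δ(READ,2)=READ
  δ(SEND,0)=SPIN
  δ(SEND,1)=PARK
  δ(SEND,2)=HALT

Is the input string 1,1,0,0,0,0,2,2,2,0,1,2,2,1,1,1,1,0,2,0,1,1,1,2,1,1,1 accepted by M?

Yes

start at PARK
read '1': PARK → WAIT
read '1': WAIT → HALT
read '0': HALT → SEND
read '0': SEND → SPIN
read '0': SPIN → SEND
read '0': SEND → SPIN
read '2': SPIN → HALT
read '2': HALT → SEND
read '2': SEND → HALT
read '0': HALT → SEND
read '1': SEND → PARK
read '2': PARK → SEND
read '2': SEND → HALT
read '1': HALT → READ
read '1': READ → SPIN
read '1': SPIN → HALT
read '1': HALT → READ
read '0': READ → WAIT
read '2': WAIT → WAIT
read '0': WAIT → PARK
read '1': PARK → WAIT
read '1': WAIT → HALT
read '1': HALT → READ
read '2': READ → READ
read '1': READ → SPIN
read '1': SPIN → HALT
read '1': HALT → READ
End state READ is accepting.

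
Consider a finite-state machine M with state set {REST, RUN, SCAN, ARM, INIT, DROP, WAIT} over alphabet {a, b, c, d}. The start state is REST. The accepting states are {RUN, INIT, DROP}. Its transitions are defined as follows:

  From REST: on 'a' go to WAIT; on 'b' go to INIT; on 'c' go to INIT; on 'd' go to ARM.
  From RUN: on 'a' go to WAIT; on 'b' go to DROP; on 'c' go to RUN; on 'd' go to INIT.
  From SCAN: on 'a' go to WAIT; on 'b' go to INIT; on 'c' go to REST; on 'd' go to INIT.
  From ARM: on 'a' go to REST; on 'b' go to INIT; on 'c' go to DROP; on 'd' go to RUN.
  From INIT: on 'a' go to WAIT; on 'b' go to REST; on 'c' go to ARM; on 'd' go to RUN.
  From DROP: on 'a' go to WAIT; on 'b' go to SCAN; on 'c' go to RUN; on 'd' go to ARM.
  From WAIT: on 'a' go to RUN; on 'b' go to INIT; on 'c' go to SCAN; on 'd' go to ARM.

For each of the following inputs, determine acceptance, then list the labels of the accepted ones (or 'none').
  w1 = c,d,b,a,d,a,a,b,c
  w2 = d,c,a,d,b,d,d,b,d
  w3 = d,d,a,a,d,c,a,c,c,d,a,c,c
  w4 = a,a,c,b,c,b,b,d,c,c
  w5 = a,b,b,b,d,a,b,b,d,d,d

w1: Trace: REST -c-> INIT -d-> RUN -b-> DROP -a-> WAIT -d-> ARM -a-> REST -a-> WAIT -b-> INIT -c-> ARM  → end ARM, rejected
w2: Trace: REST -d-> ARM -c-> DROP -a-> WAIT -d-> ARM -b-> INIT -d-> RUN -d-> INIT -b-> REST -d-> ARM  → end ARM, rejected
w3: Trace: REST -d-> ARM -d-> RUN -a-> WAIT -a-> RUN -d-> INIT -c-> ARM -a-> REST -c-> INIT -c-> ARM -d-> RUN -a-> WAIT -c-> SCAN -c-> REST  → end REST, rejected
w4: Trace: REST -a-> WAIT -a-> RUN -c-> RUN -b-> DROP -c-> RUN -b-> DROP -b-> SCAN -d-> INIT -c-> ARM -c-> DROP  → end DROP, accepted
w5: Trace: REST -a-> WAIT -b-> INIT -b-> REST -b-> INIT -d-> RUN -a-> WAIT -b-> INIT -b-> REST -d-> ARM -d-> RUN -d-> INIT  → end INIT, accepted

w4, w5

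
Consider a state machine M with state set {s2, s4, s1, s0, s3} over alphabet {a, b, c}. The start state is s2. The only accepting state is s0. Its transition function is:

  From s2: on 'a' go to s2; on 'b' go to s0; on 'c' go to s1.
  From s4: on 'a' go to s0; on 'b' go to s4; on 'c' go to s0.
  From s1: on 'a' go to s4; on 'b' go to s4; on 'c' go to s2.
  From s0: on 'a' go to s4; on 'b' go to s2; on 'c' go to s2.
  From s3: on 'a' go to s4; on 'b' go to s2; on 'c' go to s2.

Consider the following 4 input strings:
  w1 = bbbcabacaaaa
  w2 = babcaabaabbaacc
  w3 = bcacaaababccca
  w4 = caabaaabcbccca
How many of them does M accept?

1

w1:
  start at s2
  read 'b': s2 → s0
  read 'b': s0 → s2
  read 'b': s2 → s0
  read 'c': s0 → s2
  read 'a': s2 → s2
  read 'b': s2 → s0
  read 'a': s0 → s4
  read 'c': s4 → s0
  read 'a': s0 → s4
  read 'a': s4 → s0
  read 'a': s0 → s4
  read 'a': s4 → s0
  end s0, accepted
w2:
  start at s2
  read 'b': s2 → s0
  read 'a': s0 → s4
  read 'b': s4 → s4
  read 'c': s4 → s0
  read 'a': s0 → s4
  read 'a': s4 → s0
  read 'b': s0 → s2
  read 'a': s2 → s2
  read 'a': s2 → s2
  read 'b': s2 → s0
  read 'b': s0 → s2
  read 'a': s2 → s2
  read 'a': s2 → s2
  read 'c': s2 → s1
  read 'c': s1 → s2
  end s2, rejected
w3:
  start at s2
  read 'b': s2 → s0
  read 'c': s0 → s2
  read 'a': s2 → s2
  read 'c': s2 → s1
  read 'a': s1 → s4
  read 'a': s4 → s0
  read 'a': s0 → s4
  read 'b': s4 → s4
  read 'a': s4 → s0
  read 'b': s0 → s2
  read 'c': s2 → s1
  read 'c': s1 → s2
  read 'c': s2 → s1
  read 'a': s1 → s4
  end s4, rejected
w4:
  start at s2
  read 'c': s2 → s1
  read 'a': s1 → s4
  read 'a': s4 → s0
  read 'b': s0 → s2
  read 'a': s2 → s2
  read 'a': s2 → s2
  read 'a': s2 → s2
  read 'b': s2 → s0
  read 'c': s0 → s2
  read 'b': s2 → s0
  read 'c': s0 → s2
  read 'c': s2 → s1
  read 'c': s1 → s2
  read 'a': s2 → s2
  end s2, rejected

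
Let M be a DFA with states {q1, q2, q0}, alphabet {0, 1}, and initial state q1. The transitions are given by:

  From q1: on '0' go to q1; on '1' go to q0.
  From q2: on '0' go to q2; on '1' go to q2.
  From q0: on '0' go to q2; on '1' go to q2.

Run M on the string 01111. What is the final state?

q2

Trace: q1 -0-> q1 -1-> q0 -1-> q2 -1-> q2 -1-> q2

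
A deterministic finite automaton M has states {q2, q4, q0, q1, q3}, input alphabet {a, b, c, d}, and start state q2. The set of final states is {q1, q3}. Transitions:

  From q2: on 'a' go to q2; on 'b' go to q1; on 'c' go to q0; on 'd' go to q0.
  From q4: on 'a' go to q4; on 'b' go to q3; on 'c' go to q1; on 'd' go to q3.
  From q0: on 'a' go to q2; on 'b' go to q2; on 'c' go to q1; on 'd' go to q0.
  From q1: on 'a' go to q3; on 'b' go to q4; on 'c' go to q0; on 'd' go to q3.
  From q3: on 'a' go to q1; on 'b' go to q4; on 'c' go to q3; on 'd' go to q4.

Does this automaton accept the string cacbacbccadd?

Trace: q2 -c-> q0 -a-> q2 -c-> q0 -b-> q2 -a-> q2 -c-> q0 -b-> q2 -c-> q0 -c-> q1 -a-> q3 -d-> q4 -d-> q3
End state q3 is accepting.

Yes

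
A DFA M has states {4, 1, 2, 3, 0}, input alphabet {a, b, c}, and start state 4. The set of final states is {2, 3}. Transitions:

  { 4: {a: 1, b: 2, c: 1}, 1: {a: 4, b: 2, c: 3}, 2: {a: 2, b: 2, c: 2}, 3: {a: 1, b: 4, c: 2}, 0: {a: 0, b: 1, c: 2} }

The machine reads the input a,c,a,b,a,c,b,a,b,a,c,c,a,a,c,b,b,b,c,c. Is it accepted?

4 → 1 → 3 → 1 → 2 → 2 → 2 → 2 → 2 → 2 → 2 → 2 → 2 → 2 → 2 → 2 → 2 → 2 → 2 → 2 → 2
End state 2 is accepting.

Yes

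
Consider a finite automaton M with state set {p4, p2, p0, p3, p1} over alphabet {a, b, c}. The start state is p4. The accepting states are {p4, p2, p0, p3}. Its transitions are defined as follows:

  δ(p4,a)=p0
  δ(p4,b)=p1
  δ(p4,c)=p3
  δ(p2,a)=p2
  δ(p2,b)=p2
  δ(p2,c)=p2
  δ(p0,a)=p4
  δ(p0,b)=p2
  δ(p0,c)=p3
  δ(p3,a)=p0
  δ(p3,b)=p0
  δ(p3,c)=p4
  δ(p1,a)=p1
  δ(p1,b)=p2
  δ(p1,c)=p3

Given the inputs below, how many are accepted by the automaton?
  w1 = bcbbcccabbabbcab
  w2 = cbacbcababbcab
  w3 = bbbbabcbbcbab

w1: p4 → p1 → p3 → p0 → p2 → p2 → p2 → p2 → p2 → p2 → p2 → p2 → p2 → p2 → p2 → p2 → p2  → end p2, accepted
w2: p4 → p3 → p0 → p4 → p3 → p0 → p3 → p0 → p2 → p2 → p2 → p2 → p2 → p2 → p2  → end p2, accepted
w3: p4 → p1 → p2 → p2 → p2 → p2 → p2 → p2 → p2 → p2 → p2 → p2 → p2 → p2  → end p2, accepted

3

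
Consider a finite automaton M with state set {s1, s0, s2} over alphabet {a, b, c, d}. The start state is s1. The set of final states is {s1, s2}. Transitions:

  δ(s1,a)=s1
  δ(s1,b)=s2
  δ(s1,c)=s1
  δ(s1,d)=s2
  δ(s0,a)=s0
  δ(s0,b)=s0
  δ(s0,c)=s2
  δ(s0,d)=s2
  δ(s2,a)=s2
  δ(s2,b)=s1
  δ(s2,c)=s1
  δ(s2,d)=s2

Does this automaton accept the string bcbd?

s1 → s2 → s1 → s2 → s2
End state s2 is accepting.

Yes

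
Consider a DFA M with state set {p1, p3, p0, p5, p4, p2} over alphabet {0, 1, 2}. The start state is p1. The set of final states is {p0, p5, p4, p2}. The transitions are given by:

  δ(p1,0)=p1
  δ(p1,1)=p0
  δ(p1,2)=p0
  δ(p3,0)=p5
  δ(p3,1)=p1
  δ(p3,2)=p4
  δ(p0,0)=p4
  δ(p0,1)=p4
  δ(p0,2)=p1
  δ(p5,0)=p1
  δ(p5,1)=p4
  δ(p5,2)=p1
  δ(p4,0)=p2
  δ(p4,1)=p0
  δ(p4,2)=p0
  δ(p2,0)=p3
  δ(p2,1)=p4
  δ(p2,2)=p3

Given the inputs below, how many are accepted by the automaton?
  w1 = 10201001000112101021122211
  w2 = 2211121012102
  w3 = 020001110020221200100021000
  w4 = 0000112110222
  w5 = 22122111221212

3

w1: p1 → p0 → p4 → p0 → p4 → p0 → p4 → p2 → p4 → p2 → p3 → p5 → p4 → p0 → p1 → p0 → p4 → p0 → p4 → p0 → p4 → p0 → p1 → p0 → p1 → p0 → p4  → end p4, accepted
w2: p1 → p0 → p1 → p0 → p4 → p0 → p1 → p0 → p4 → p0 → p1 → p0 → p4 → p0  → end p0, accepted
w3: p1 → p1 → p0 → p4 → p2 → p3 → p1 → p0 → p4 → p2 → p3 → p4 → p2 → p3 → p4 → p0 → p1 → p1 → p1 → p0 → p4 → p2 → p3 → p4 → p0 → p4 → p2 → p3  → end p3, rejected
w4: p1 → p1 → p1 → p1 → p1 → p0 → p4 → p0 → p4 → p0 → p4 → p0 → p1 → p0  → end p0, accepted
w5: p1 → p0 → p1 → p0 → p1 → p0 → p4 → p0 → p4 → p0 → p1 → p0 → p1 → p0 → p1  → end p1, rejected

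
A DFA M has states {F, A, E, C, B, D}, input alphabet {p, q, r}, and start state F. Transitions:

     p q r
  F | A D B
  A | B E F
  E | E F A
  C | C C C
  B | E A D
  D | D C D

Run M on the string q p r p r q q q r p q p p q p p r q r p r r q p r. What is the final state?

C

start at F
read 'q': F → D
read 'p': D → D
read 'r': D → D
read 'p': D → D
read 'r': D → D
read 'q': D → C
read 'q': C → C
read 'q': C → C
read 'r': C → C
read 'p': C → C
read 'q': C → C
read 'p': C → C
read 'p': C → C
read 'q': C → C
read 'p': C → C
read 'p': C → C
read 'r': C → C
read 'q': C → C
read 'r': C → C
read 'p': C → C
read 'r': C → C
read 'r': C → C
read 'q': C → C
read 'p': C → C
read 'r': C → C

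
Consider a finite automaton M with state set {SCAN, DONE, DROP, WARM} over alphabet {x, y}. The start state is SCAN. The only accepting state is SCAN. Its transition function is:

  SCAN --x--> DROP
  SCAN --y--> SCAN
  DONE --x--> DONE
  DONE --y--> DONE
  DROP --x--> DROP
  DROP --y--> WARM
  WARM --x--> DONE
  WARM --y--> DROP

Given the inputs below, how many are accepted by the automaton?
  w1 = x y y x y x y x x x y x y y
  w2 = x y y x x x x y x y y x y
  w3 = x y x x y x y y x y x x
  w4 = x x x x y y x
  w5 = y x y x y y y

w1:
  start at SCAN
  read 'x': SCAN → DROP
  read 'y': DROP → WARM
  read 'y': WARM → DROP
  read 'x': DROP → DROP
  read 'y': DROP → WARM
  read 'x': WARM → DONE
  read 'y': DONE → DONE
  read 'x': DONE → DONE
  read 'x': DONE → DONE
  read 'x': DONE → DONE
  read 'y': DONE → DONE
  read 'x': DONE → DONE
  read 'y': DONE → DONE
  read 'y': DONE → DONE
  end DONE, rejected
w2:
  start at SCAN
  read 'x': SCAN → DROP
  read 'y': DROP → WARM
  read 'y': WARM → DROP
  read 'x': DROP → DROP
  read 'x': DROP → DROP
  read 'x': DROP → DROP
  read 'x': DROP → DROP
  read 'y': DROP → WARM
  read 'x': WARM → DONE
  read 'y': DONE → DONE
  read 'y': DONE → DONE
  read 'x': DONE → DONE
  read 'y': DONE → DONE
  end DONE, rejected
w3:
  start at SCAN
  read 'x': SCAN → DROP
  read 'y': DROP → WARM
  read 'x': WARM → DONE
  read 'x': DONE → DONE
  read 'y': DONE → DONE
  read 'x': DONE → DONE
  read 'y': DONE → DONE
  read 'y': DONE → DONE
  read 'x': DONE → DONE
  read 'y': DONE → DONE
  read 'x': DONE → DONE
  read 'x': DONE → DONE
  end DONE, rejected
w4:
  start at SCAN
  read 'x': SCAN → DROP
  read 'x': DROP → DROP
  read 'x': DROP → DROP
  read 'x': DROP → DROP
  read 'y': DROP → WARM
  read 'y': WARM → DROP
  read 'x': DROP → DROP
  end DROP, rejected
w5:
  start at SCAN
  read 'y': SCAN → SCAN
  read 'x': SCAN → DROP
  read 'y': DROP → WARM
  read 'x': WARM → DONE
  read 'y': DONE → DONE
  read 'y': DONE → DONE
  read 'y': DONE → DONE
  end DONE, rejected

0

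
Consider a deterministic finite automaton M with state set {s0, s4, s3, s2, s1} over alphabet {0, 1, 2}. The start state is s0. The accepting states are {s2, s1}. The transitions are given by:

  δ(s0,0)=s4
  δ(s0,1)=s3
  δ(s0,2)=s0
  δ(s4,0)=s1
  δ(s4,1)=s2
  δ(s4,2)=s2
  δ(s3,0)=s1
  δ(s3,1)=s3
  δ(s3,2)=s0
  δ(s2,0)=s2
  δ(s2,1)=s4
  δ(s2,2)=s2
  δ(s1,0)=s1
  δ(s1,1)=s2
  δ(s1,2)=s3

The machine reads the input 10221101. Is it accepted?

s0 → s3 → s1 → s3 → s0 → s3 → s3 → s1 → s2
End state s2 is accepting.

Yes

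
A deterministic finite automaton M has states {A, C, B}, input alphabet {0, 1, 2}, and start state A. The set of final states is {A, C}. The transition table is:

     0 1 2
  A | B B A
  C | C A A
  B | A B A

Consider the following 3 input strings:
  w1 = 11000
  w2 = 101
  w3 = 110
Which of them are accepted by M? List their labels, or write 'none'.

w1: Trace: A -1-> B -1-> B -0-> A -0-> B -0-> A  → end A, accepted
w2: Trace: A -1-> B -0-> A -1-> B  → end B, rejected
w3: Trace: A -1-> B -1-> B -0-> A  → end A, accepted

w1, w3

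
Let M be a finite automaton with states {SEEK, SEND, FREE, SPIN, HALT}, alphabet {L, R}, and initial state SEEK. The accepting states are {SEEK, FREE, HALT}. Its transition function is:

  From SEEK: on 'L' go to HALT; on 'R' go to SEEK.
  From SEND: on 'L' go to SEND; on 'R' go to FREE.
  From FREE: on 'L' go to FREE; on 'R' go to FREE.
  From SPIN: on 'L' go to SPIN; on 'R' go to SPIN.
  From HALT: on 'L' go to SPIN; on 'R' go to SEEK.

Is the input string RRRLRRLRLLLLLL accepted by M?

SEEK → SEEK → SEEK → SEEK → HALT → SEEK → SEEK → HALT → SEEK → HALT → SPIN → SPIN → SPIN → SPIN → SPIN
End state SPIN is not accepting.

No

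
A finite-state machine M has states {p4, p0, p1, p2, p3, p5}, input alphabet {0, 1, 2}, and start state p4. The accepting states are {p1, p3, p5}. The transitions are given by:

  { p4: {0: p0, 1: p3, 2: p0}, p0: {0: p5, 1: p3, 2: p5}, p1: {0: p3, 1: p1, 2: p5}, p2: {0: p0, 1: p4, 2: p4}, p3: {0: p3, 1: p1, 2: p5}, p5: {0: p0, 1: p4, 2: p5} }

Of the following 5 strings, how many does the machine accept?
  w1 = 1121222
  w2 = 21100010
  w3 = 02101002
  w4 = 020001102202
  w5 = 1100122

w1: p4 → p3 → p1 → p5 → p4 → p0 → p5 → p5  → end p5, accepted
w2: p4 → p0 → p3 → p1 → p3 → p3 → p3 → p1 → p3  → end p3, accepted
w3: p4 → p0 → p5 → p4 → p0 → p3 → p3 → p3 → p5  → end p5, accepted
w4: p4 → p0 → p5 → p0 → p5 → p0 → p3 → p1 → p3 → p5 → p5 → p0 → p5  → end p5, accepted
w5: p4 → p3 → p1 → p3 → p3 → p1 → p5 → p5  → end p5, accepted

5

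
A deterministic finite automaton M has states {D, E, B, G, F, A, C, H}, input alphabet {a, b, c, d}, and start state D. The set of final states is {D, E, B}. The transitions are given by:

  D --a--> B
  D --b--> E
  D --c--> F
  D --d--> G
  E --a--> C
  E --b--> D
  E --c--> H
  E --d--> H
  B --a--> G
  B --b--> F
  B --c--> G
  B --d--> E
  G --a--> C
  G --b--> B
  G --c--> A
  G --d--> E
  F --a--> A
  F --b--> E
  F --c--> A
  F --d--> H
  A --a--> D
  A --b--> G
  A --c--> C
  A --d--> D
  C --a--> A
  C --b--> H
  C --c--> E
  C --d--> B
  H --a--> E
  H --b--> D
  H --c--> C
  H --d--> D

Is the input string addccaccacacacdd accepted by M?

No

start at D
read 'a': D → B
read 'd': B → E
read 'd': E → H
read 'c': H → C
read 'c': C → E
read 'a': E → C
read 'c': C → E
read 'c': E → H
read 'a': H → E
read 'c': E → H
read 'a': H → E
read 'c': E → H
read 'a': H → E
read 'c': E → H
read 'd': H → D
read 'd': D → G
End state G is not accepting.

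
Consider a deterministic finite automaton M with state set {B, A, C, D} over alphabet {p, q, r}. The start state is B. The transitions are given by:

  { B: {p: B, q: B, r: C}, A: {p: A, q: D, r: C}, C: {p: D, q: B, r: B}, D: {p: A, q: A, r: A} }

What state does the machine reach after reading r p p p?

B → C → D → A → A

A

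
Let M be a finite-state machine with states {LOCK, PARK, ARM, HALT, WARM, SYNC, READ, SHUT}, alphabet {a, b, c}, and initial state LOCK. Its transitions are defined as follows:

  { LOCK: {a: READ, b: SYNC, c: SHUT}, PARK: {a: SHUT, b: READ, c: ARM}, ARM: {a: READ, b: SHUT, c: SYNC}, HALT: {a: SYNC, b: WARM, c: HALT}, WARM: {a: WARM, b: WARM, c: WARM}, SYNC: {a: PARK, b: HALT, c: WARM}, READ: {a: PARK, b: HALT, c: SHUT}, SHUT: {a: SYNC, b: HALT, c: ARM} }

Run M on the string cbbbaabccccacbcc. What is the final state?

WARM

start at LOCK
read 'c': LOCK → SHUT
read 'b': SHUT → HALT
read 'b': HALT → WARM
read 'b': WARM → WARM
read 'a': WARM → WARM
read 'a': WARM → WARM
read 'b': WARM → WARM
read 'c': WARM → WARM
read 'c': WARM → WARM
read 'c': WARM → WARM
read 'c': WARM → WARM
read 'a': WARM → WARM
read 'c': WARM → WARM
read 'b': WARM → WARM
read 'c': WARM → WARM
read 'c': WARM → WARM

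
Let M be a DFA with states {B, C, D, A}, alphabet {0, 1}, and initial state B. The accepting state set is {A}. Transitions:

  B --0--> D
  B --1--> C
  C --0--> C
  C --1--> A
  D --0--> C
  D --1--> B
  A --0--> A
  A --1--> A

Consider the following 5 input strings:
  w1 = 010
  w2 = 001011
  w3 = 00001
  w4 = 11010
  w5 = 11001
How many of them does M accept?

w1:
  start at B
  read '0': B → D
  read '1': D → B
  read '0': B → D
  end D, rejected
w2:
  start at B
  read '0': B → D
  read '0': D → C
  read '1': C → A
  read '0': A → A
  read '1': A → A
  read '1': A → A
  end A, accepted
w3:
  start at B
  read '0': B → D
  read '0': D → C
  read '0': C → C
  read '0': C → C
  read '1': C → A
  end A, accepted
w4:
  start at B
  read '1': B → C
  read '1': C → A
  read '0': A → A
  read '1': A → A
  read '0': A → A
  end A, accepted
w5:
  start at B
  read '1': B → C
  read '1': C → A
  read '0': A → A
  read '0': A → A
  read '1': A → A
  end A, accepted

4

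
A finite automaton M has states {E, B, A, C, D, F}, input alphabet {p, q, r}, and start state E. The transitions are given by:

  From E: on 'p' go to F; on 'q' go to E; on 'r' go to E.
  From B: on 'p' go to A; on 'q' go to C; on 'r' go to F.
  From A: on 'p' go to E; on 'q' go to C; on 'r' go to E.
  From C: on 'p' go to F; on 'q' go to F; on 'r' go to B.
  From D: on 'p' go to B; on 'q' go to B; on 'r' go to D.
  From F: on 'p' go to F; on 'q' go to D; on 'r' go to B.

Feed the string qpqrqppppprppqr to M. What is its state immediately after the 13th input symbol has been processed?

E

E → E → F → D → D → B → A → E → F → F → F → B → A → E
After 13 symbols: E.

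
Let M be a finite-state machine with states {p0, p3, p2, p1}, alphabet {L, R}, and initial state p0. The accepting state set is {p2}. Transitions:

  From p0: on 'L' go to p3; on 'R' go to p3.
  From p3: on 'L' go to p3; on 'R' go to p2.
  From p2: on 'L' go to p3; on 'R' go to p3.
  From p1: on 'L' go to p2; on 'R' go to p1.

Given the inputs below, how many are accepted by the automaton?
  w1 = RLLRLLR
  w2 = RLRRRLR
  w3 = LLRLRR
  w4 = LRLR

w1:
  start at p0
  read 'R': p0 → p3
  read 'L': p3 → p3
  read 'L': p3 → p3
  read 'R': p3 → p2
  read 'L': p2 → p3
  read 'L': p3 → p3
  read 'R': p3 → p2
  end p2, accepted
w2:
  start at p0
  read 'R': p0 → p3
  read 'L': p3 → p3
  read 'R': p3 → p2
  read 'R': p2 → p3
  read 'R': p3 → p2
  read 'L': p2 → p3
  read 'R': p3 → p2
  end p2, accepted
w3:
  start at p0
  read 'L': p0 → p3
  read 'L': p3 → p3
  read 'R': p3 → p2
  read 'L': p2 → p3
  read 'R': p3 → p2
  read 'R': p2 → p3
  end p3, rejected
w4:
  start at p0
  read 'L': p0 → p3
  read 'R': p3 → p2
  read 'L': p2 → p3
  read 'R': p3 → p2
  end p2, accepted

3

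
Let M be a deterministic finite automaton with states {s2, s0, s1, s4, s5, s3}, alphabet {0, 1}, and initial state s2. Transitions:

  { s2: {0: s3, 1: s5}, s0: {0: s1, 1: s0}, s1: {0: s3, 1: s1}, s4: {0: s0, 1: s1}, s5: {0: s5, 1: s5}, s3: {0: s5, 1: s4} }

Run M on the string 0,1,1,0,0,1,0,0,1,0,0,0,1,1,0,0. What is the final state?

s5

Trace: s2 -0-> s3 -1-> s4 -1-> s1 -0-> s3 -0-> s5 -1-> s5 -0-> s5 -0-> s5 -1-> s5 -0-> s5 -0-> s5 -0-> s5 -1-> s5 -1-> s5 -0-> s5 -0-> s5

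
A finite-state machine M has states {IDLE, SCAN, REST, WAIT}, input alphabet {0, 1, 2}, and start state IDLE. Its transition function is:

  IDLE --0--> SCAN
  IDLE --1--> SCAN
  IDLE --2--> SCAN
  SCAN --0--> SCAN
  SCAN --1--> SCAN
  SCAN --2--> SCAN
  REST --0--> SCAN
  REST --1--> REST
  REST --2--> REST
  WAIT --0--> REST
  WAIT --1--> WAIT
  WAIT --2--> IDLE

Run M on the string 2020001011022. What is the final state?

IDLE → SCAN → SCAN → SCAN → SCAN → SCAN → SCAN → SCAN → SCAN → SCAN → SCAN → SCAN → SCAN → SCAN

SCAN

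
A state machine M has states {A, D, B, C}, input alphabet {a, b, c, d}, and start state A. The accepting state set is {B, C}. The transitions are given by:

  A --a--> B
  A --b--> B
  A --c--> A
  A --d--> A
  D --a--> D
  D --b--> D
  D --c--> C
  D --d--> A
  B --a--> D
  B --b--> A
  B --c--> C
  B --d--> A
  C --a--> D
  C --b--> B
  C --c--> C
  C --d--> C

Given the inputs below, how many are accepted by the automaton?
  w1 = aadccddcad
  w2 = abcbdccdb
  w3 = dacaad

w1: Trace: A -a-> B -a-> D -d-> A -c-> A -c-> A -d-> A -d-> A -c-> A -a-> B -d-> A  → end A, rejected
w2: Trace: A -a-> B -b-> A -c-> A -b-> B -d-> A -c-> A -c-> A -d-> A -b-> B  → end B, accepted
w3: Trace: A -d-> A -a-> B -c-> C -a-> D -a-> D -d-> A  → end A, rejected

1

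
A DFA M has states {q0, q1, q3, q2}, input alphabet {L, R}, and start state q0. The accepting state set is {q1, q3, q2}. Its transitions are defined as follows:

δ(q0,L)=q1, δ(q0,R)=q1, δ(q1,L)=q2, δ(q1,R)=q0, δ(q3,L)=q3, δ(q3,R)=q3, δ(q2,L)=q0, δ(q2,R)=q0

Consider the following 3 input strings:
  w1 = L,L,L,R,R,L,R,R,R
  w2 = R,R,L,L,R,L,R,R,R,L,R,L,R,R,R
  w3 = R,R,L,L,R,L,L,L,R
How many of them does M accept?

1

w1: Trace: q0 -L-> q1 -L-> q2 -L-> q0 -R-> q1 -R-> q0 -L-> q1 -R-> q0 -R-> q1 -R-> q0  → end q0, rejected
w2: Trace: q0 -R-> q1 -R-> q0 -L-> q1 -L-> q2 -R-> q0 -L-> q1 -R-> q0 -R-> q1 -R-> q0 -L-> q1 -R-> q0 -L-> q1 -R-> q0 -R-> q1 -R-> q0  → end q0, rejected
w3: Trace: q0 -R-> q1 -R-> q0 -L-> q1 -L-> q2 -R-> q0 -L-> q1 -L-> q2 -L-> q0 -R-> q1  → end q1, accepted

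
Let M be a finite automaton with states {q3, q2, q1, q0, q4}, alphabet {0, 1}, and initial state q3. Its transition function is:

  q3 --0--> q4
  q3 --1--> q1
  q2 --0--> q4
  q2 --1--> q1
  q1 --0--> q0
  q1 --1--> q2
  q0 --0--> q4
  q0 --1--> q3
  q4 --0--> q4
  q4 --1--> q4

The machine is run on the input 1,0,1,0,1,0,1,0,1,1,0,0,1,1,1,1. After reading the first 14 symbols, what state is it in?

start at q3
read '1': q3 → q1
read '0': q1 → q0
read '1': q0 → q3
read '0': q3 → q4
read '1': q4 → q4
read '0': q4 → q4
read '1': q4 → q4
read '0': q4 → q4
read '1': q4 → q4
read '1': q4 → q4
read '0': q4 → q4
read '0': q4 → q4
read '1': q4 → q4
read '1': q4 → q4
After 14 symbols: q4.

q4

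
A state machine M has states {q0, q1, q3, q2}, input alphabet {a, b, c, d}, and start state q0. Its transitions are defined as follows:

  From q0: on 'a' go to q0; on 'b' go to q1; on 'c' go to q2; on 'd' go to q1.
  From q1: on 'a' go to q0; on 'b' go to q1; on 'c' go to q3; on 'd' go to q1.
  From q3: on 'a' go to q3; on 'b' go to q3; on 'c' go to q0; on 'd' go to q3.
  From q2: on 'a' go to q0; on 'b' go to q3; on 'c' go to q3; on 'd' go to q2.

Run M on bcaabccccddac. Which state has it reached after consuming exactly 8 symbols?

Trace: q0 -b-> q1 -c-> q3 -a-> q3 -a-> q3 -b-> q3 -c-> q0 -c-> q2 -c-> q3
After 8 symbols: q3.

q3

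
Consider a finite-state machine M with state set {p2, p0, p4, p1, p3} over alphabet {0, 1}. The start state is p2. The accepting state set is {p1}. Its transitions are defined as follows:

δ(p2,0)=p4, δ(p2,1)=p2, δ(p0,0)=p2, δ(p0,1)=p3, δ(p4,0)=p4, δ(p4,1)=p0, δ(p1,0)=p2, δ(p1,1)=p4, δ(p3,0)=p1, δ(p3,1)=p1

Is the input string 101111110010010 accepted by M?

No

Trace: p2 -1-> p2 -0-> p4 -1-> p0 -1-> p3 -1-> p1 -1-> p4 -1-> p0 -1-> p3 -0-> p1 -0-> p2 -1-> p2 -0-> p4 -0-> p4 -1-> p0 -0-> p2
End state p2 is not accepting.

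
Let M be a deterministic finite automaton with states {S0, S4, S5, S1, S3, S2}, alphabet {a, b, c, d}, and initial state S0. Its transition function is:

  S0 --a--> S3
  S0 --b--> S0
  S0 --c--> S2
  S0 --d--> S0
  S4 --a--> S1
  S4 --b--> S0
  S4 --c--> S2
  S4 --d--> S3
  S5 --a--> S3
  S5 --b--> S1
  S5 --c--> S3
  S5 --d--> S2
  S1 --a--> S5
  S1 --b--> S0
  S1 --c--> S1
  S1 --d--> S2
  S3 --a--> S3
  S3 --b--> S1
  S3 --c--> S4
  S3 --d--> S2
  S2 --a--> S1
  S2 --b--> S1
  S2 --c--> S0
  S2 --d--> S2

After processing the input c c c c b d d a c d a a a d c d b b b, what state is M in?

S0

S0 → S2 → S0 → S2 → S0 → S0 → S0 → S0 → S3 → S4 → S3 → S3 → S3 → S3 → S2 → S0 → S0 → S0 → S0 → S0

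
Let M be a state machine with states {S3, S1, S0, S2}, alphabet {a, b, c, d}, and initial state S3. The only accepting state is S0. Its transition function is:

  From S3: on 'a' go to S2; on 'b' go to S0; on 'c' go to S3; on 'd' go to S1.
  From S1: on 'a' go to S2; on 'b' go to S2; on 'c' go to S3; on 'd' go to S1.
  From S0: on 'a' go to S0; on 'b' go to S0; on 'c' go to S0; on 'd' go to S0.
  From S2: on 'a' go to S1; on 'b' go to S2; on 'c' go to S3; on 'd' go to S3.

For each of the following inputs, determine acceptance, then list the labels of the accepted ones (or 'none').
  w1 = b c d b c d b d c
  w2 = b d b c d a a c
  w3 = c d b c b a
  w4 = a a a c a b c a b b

w1, w2, w3

w1:
  start at S3
  read 'b': S3 → S0
  read 'c': S0 → S0
  read 'd': S0 → S0
  read 'b': S0 → S0
  read 'c': S0 → S0
  read 'd': S0 → S0
  read 'b': S0 → S0
  read 'd': S0 → S0
  read 'c': S0 → S0
  end S0, accepted
w2:
  start at S3
  read 'b': S3 → S0
  read 'd': S0 → S0
  read 'b': S0 → S0
  read 'c': S0 → S0
  read 'd': S0 → S0
  read 'a': S0 → S0
  read 'a': S0 → S0
  read 'c': S0 → S0
  end S0, accepted
w3:
  start at S3
  read 'c': S3 → S3
  read 'd': S3 → S1
  read 'b': S1 → S2
  read 'c': S2 → S3
  read 'b': S3 → S0
  read 'a': S0 → S0
  end S0, accepted
w4:
  start at S3
  read 'a': S3 → S2
  read 'a': S2 → S1
  read 'a': S1 → S2
  read 'c': S2 → S3
  read 'a': S3 → S2
  read 'b': S2 → S2
  read 'c': S2 → S3
  read 'a': S3 → S2
  read 'b': S2 → S2
  read 'b': S2 → S2
  end S2, rejected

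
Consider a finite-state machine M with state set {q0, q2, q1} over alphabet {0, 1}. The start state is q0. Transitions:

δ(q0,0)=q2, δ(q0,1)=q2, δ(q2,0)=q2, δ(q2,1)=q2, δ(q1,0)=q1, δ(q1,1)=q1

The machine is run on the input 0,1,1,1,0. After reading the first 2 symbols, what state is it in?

Trace: q0 -0-> q2 -1-> q2
After 2 symbols: q2.

q2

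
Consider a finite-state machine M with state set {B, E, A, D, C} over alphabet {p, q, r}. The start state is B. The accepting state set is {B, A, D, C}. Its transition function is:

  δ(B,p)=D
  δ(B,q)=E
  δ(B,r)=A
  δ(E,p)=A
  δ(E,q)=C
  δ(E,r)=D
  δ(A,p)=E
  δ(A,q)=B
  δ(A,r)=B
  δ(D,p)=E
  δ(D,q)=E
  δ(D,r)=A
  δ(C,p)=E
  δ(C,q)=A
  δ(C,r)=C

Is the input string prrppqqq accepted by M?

Yes

start at B
read 'p': B → D
read 'r': D → A
read 'r': A → B
read 'p': B → D
read 'p': D → E
read 'q': E → C
read 'q': C → A
read 'q': A → B
End state B is accepting.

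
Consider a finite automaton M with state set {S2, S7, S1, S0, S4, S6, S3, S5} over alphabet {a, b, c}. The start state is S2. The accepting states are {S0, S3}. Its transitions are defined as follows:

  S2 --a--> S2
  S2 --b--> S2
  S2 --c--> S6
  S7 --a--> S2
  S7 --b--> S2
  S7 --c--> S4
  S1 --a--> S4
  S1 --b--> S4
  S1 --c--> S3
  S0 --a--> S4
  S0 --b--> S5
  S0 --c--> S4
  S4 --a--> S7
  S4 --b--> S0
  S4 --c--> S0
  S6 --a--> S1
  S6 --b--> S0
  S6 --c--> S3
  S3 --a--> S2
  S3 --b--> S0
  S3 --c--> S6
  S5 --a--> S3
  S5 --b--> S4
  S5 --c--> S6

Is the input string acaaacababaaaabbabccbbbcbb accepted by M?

No

Trace: S2 -a-> S2 -c-> S6 -a-> S1 -a-> S4 -a-> S7 -c-> S4 -a-> S7 -b-> S2 -a-> S2 -b-> S2 -a-> S2 -a-> S2 -a-> S2 -a-> S2 -b-> S2 -b-> S2 -a-> S2 -b-> S2 -c-> S6 -c-> S3 -b-> S0 -b-> S5 -b-> S4 -c-> S0 -b-> S5 -b-> S4
End state S4 is not accepting.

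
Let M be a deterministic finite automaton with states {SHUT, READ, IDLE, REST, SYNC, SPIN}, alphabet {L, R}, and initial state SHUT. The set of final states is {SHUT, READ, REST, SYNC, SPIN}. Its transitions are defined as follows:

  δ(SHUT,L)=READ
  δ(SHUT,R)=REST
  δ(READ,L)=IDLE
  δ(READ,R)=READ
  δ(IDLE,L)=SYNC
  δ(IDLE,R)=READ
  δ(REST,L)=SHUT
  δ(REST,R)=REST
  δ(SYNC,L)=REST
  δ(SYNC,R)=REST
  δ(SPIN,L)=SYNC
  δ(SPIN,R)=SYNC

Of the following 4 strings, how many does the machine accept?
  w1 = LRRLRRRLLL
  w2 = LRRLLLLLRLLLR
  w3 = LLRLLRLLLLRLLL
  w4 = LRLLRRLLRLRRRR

3

w1: Trace: SHUT -L-> READ -R-> READ -R-> READ -L-> IDLE -R-> READ -R-> READ -R-> READ -L-> IDLE -L-> SYNC -L-> REST  → end REST, accepted
w2: Trace: SHUT -L-> READ -R-> READ -R-> READ -L-> IDLE -L-> SYNC -L-> REST -L-> SHUT -L-> READ -R-> READ -L-> IDLE -L-> SYNC -L-> REST -R-> REST  → end REST, accepted
w3: Trace: SHUT -L-> READ -L-> IDLE -R-> READ -L-> IDLE -L-> SYNC -R-> REST -L-> SHUT -L-> READ -L-> IDLE -L-> SYNC -R-> REST -L-> SHUT -L-> READ -L-> IDLE  → end IDLE, rejected
w4: Trace: SHUT -L-> READ -R-> READ -L-> IDLE -L-> SYNC -R-> REST -R-> REST -L-> SHUT -L-> READ -R-> READ -L-> IDLE -R-> READ -R-> READ -R-> READ -R-> READ  → end READ, accepted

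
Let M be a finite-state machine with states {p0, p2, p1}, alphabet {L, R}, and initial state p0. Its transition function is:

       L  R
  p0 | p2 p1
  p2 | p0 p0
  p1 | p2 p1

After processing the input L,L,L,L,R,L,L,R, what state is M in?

start at p0
read 'L': p0 → p2
read 'L': p2 → p0
read 'L': p0 → p2
read 'L': p2 → p0
read 'R': p0 → p1
read 'L': p1 → p2
read 'L': p2 → p0
read 'R': p0 → p1

p1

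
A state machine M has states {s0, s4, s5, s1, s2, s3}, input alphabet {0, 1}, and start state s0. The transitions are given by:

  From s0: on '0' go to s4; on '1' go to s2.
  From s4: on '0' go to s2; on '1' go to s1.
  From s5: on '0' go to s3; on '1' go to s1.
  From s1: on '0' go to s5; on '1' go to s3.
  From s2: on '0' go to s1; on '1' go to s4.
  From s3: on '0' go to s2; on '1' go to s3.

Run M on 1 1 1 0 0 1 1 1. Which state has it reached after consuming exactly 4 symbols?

s5

s0 → s2 → s4 → s1 → s5
After 4 symbols: s5.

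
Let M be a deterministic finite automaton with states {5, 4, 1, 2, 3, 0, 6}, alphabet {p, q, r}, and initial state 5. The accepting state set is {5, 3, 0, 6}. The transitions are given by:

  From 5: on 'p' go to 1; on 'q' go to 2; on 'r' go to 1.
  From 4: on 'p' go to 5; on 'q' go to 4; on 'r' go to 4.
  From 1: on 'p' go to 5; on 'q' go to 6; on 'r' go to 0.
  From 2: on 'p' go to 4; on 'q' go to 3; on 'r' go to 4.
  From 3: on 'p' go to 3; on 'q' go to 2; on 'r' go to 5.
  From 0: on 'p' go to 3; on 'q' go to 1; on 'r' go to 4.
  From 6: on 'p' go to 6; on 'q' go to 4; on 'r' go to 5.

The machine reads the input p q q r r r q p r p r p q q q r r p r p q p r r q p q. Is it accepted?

start at 5
read 'p': 5 → 1
read 'q': 1 → 6
read 'q': 6 → 4
read 'r': 4 → 4
read 'r': 4 → 4
read 'r': 4 → 4
read 'q': 4 → 4
read 'p': 4 → 5
read 'r': 5 → 1
read 'p': 1 → 5
read 'r': 5 → 1
read 'p': 1 → 5
read 'q': 5 → 2
read 'q': 2 → 3
read 'q': 3 → 2
read 'r': 2 → 4
read 'r': 4 → 4
read 'p': 4 → 5
read 'r': 5 → 1
read 'p': 1 → 5
read 'q': 5 → 2
read 'p': 2 → 4
read 'r': 4 → 4
read 'r': 4 → 4
read 'q': 4 → 4
read 'p': 4 → 5
read 'q': 5 → 2
End state 2 is not accepting.

No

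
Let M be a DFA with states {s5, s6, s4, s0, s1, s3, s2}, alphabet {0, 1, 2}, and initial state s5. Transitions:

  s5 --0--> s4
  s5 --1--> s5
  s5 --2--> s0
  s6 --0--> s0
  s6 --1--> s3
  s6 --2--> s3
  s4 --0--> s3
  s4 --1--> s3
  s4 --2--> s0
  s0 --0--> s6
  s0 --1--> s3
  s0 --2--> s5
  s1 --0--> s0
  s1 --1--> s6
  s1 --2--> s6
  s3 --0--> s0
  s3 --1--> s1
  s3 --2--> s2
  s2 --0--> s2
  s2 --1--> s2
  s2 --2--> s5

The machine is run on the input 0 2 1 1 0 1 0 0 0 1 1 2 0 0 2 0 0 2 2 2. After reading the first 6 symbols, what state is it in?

s3

start at s5
read '0': s5 → s4
read '2': s4 → s0
read '1': s0 → s3
read '1': s3 → s1
read '0': s1 → s0
read '1': s0 → s3
After 6 symbols: s3.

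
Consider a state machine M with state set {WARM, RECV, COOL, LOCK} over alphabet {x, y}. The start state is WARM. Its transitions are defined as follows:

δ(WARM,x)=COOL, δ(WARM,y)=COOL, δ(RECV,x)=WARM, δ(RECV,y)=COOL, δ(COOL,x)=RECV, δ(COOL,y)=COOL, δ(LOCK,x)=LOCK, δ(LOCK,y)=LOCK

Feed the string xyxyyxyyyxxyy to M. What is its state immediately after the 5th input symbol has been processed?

start at WARM
read 'x': WARM → COOL
read 'y': COOL → COOL
read 'x': COOL → RECV
read 'y': RECV → COOL
read 'y': COOL → COOL
After 5 symbols: COOL.

COOL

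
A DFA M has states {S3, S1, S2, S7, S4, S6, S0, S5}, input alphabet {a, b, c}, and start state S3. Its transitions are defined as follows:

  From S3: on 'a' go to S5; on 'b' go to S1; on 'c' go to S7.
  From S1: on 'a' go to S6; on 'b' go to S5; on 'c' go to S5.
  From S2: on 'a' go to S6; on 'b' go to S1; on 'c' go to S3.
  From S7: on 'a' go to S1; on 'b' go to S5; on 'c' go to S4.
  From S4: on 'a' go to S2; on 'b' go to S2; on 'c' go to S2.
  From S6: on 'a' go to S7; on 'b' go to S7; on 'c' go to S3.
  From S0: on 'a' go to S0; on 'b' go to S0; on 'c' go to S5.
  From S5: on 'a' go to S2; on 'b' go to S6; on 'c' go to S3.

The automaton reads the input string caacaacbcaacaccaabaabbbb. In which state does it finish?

S3 → S7 → S1 → S6 → S3 → S5 → S2 → S3 → S1 → S5 → S2 → S6 → S3 → S5 → S3 → S7 → S1 → S6 → S7 → S1 → S6 → S7 → S5 → S6 → S7

S7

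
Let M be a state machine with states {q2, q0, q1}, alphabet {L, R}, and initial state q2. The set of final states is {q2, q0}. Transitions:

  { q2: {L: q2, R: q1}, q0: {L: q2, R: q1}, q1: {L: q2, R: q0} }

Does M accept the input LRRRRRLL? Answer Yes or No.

Trace: q2 -L-> q2 -R-> q1 -R-> q0 -R-> q1 -R-> q0 -R-> q1 -L-> q2 -L-> q2
End state q2 is accepting.

Yes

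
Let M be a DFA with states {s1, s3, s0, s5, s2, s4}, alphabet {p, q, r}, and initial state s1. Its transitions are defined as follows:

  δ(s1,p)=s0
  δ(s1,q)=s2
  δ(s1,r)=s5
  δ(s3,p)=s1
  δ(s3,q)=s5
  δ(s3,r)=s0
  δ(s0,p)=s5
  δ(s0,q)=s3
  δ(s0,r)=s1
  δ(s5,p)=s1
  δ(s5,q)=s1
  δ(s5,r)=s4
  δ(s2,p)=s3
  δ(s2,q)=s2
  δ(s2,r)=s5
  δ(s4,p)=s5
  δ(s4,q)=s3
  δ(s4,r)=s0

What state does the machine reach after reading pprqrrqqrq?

s1

s1 → s0 → s5 → s4 → s3 → s0 → s1 → s2 → s2 → s5 → s1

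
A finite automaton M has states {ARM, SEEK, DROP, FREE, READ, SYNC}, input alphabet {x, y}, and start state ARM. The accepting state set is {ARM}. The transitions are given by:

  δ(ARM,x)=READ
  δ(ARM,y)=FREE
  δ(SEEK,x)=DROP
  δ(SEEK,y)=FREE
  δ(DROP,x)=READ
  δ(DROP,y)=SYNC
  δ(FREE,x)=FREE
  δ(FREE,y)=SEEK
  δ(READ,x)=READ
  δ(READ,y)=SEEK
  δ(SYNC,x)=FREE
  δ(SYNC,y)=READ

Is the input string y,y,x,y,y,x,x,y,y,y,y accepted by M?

No

ARM → FREE → SEEK → DROP → SYNC → READ → READ → READ → SEEK → FREE → SEEK → FREE
End state FREE is not accepting.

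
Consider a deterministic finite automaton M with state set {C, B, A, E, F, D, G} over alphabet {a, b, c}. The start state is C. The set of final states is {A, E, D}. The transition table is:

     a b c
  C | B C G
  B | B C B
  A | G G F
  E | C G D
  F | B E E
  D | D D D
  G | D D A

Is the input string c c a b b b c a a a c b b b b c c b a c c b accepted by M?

Yes

start at C
read 'c': C → G
read 'c': G → A
read 'a': A → G
read 'b': G → D
read 'b': D → D
read 'b': D → D
read 'c': D → D
read 'a': D → D
read 'a': D → D
read 'a': D → D
read 'c': D → D
read 'b': D → D
read 'b': D → D
read 'b': D → D
read 'b': D → D
read 'c': D → D
read 'c': D → D
read 'b': D → D
read 'a': D → D
read 'c': D → D
read 'c': D → D
read 'b': D → D
End state D is accepting.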